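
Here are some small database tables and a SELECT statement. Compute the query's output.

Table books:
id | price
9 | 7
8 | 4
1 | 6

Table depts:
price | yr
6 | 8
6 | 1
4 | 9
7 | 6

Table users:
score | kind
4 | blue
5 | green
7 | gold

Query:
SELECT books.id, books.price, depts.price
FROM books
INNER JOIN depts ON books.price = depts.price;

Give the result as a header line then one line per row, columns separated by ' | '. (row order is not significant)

After JOIN depts (4 rows):
books.id | books.price | depts.price | depts.yr
9 | 7 | 7 | 6
8 | 4 | 4 | 9
1 | 6 | 6 | 8
1 | 6 | 6 | 1
After SELECT (4 rows):
books.id | books.price | depts.price
9 | 7 | 7
8 | 4 | 4
1 | 6 | 6
1 | 6 | 6

== RESULT ==
books.id | books.price | depts.price
9 | 7 | 7
8 | 4 | 4
1 | 6 | 6
1 | 6 | 6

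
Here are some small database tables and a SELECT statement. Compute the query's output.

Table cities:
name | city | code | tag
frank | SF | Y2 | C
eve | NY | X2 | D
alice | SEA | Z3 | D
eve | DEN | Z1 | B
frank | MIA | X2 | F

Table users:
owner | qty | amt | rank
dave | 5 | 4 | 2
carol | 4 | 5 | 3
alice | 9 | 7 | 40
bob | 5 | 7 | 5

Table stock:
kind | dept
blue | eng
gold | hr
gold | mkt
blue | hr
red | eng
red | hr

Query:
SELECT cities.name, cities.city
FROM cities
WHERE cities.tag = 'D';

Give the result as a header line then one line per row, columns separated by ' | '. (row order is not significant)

After WHERE (2 rows):
cities.name | cities.city | cities.code | cities.tag
eve | NY | X2 | D
alice | SEA | Z3 | D
After SELECT (2 rows):
cities.name | cities.city
eve | NY
alice | SEA

== RESULT ==
cities.name | cities.city
eve | NY
alice | SEA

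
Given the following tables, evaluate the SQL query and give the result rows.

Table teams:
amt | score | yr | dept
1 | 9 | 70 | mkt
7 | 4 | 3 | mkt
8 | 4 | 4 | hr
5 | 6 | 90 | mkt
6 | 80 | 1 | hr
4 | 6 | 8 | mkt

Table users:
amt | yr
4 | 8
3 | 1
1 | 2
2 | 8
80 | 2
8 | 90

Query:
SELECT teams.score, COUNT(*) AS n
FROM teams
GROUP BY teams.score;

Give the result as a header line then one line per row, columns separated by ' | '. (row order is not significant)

== RESULT ==
teams.score | n
9 | 1
4 | 2
6 | 2
80 | 1

Derivation:
After GROUP BY (4 rows):
teams.score | n
9 | 1
4 | 2
6 | 2
80 | 1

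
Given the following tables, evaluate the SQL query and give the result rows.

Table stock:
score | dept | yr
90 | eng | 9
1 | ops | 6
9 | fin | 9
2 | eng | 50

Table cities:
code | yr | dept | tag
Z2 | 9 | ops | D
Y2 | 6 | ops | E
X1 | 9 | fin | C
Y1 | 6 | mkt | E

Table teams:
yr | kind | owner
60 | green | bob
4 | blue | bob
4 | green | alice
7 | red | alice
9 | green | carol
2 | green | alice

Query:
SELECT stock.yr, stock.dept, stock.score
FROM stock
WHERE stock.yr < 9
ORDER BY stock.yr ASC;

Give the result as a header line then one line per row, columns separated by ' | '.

After WHERE (1 rows):
stock.score | stock.dept | stock.yr
1 | ops | 6
After SELECT (1 rows):
stock.yr | stock.dept | stock.score
6 | ops | 1
After ORDER BY (1 rows):
stock.yr | stock.dept | stock.score
6 | ops | 1

== RESULT ==
stock.yr | stock.dept | stock.score
6 | ops | 1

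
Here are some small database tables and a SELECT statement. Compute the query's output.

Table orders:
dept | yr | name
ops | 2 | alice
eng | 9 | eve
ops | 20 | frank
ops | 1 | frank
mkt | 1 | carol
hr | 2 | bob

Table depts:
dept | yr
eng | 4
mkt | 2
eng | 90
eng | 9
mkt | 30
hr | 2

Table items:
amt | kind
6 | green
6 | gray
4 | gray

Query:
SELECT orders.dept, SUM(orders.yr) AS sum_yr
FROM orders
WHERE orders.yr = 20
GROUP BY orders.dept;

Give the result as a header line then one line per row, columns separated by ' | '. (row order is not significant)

== RESULT ==
orders.dept | sum_yr
ops | 20

Derivation:
After WHERE (1 rows):
orders.dept | orders.yr | orders.name
ops | 20 | frank
After GROUP BY (1 rows):
orders.dept | sum_yr
ops | 20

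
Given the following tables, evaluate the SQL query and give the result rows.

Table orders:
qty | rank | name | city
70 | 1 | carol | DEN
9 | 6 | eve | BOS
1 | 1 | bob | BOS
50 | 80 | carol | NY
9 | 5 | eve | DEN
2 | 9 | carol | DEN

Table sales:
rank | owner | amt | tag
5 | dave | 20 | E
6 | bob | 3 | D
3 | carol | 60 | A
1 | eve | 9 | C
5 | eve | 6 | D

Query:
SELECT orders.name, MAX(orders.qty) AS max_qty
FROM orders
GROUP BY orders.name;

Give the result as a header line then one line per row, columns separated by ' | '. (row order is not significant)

== RESULT ==
orders.name | max_qty
carol | 70
eve | 9
bob | 1

Derivation:
After GROUP BY (3 rows):
orders.name | max_qty
carol | 70
eve | 9
bob | 1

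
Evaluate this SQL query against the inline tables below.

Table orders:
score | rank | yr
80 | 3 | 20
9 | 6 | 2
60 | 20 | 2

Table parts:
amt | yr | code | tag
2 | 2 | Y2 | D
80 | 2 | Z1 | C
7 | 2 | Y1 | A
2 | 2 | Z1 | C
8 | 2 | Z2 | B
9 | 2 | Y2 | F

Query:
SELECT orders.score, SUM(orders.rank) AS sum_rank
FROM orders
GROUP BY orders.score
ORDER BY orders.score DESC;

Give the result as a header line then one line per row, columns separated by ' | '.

== RESULT ==
orders.score | sum_rank
80 | 3
60 | 20
9 | 6

Derivation:
After GROUP BY (3 rows):
orders.score | sum_rank
80 | 3
9 | 6
60 | 20
After ORDER BY (3 rows):
orders.score | sum_rank
80 | 3
60 | 20
9 | 6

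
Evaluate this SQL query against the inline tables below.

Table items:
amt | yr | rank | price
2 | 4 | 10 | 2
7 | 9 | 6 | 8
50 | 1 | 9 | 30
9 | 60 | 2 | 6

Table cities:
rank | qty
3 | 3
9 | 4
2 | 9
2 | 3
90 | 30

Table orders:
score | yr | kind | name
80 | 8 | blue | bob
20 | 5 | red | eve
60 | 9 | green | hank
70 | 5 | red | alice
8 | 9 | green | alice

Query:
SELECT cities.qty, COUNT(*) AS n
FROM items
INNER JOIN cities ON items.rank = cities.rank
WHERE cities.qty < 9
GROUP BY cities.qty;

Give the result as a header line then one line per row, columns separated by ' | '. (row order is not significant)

== RESULT ==
cities.qty | n
4 | 1
3 | 1

Derivation:
After JOIN cities (3 rows):
items.amt | items.yr | items.rank | items.price | cities.rank | cities.qty
50 | 1 | 9 | 30 | 9 | 4
9 | 60 | 2 | 6 | 2 | 9
9 | 60 | 2 | 6 | 2 | 3
After WHERE (2 rows):
items.amt | items.yr | items.rank | items.price | cities.rank | cities.qty
50 | 1 | 9 | 30 | 9 | 4
9 | 60 | 2 | 6 | 2 | 3
After GROUP BY (2 rows):
cities.qty | n
4 | 1
3 | 1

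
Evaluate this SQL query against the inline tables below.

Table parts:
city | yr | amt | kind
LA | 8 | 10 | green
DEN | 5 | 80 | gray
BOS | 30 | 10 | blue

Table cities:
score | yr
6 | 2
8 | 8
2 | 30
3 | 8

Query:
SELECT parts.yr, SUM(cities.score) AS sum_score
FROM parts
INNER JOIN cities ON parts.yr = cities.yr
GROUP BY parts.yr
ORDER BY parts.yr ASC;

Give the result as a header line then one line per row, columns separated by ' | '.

== RESULT ==
parts.yr | sum_score
8 | 11
30 | 2

Derivation:
After JOIN cities (3 rows):
parts.city | parts.yr | parts.amt | parts.kind | cities.score | cities.yr
LA | 8 | 10 | green | 8 | 8
LA | 8 | 10 | green | 3 | 8
BOS | 30 | 10 | blue | 2 | 30
After GROUP BY (2 rows):
parts.yr | sum_score
8 | 11
30 | 2
After ORDER BY (2 rows):
parts.yr | sum_score
8 | 11
30 | 2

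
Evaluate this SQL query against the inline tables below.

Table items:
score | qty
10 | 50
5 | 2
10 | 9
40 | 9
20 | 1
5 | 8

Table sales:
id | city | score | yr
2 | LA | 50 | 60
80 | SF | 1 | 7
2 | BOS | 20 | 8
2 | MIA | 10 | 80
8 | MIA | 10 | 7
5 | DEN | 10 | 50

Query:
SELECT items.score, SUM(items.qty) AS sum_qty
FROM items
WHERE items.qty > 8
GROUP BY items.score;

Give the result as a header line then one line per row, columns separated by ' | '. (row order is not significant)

After WHERE (3 rows):
items.score | items.qty
10 | 50
10 | 9
40 | 9
After GROUP BY (2 rows):
items.score | sum_qty
10 | 59
40 | 9

== RESULT ==
items.score | sum_qty
10 | 59
40 | 9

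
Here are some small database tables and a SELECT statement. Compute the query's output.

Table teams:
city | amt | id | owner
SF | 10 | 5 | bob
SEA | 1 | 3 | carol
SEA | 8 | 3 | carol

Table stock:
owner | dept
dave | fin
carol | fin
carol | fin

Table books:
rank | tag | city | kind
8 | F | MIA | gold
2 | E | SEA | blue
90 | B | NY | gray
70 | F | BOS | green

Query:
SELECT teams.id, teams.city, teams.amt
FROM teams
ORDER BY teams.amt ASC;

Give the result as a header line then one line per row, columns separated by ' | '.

After SELECT (3 rows):
teams.id | teams.city | teams.amt
5 | SF | 10
3 | SEA | 1
3 | SEA | 8
After ORDER BY (3 rows):
teams.id | teams.city | teams.amt
3 | SEA | 1
3 | SEA | 8
5 | SF | 10

== RESULT ==
teams.id | teams.city | teams.amt
3 | SEA | 1
3 | SEA | 8
5 | SF | 10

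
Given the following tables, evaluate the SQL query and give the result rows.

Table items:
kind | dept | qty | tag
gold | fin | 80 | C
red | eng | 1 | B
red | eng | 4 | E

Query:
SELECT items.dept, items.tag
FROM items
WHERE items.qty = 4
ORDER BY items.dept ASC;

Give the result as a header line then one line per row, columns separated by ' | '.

After WHERE (1 rows):
items.kind | items.dept | items.qty | items.tag
red | eng | 4 | E
After SELECT (1 rows):
items.dept | items.tag
eng | E
After ORDER BY (1 rows):
items.dept | items.tag
eng | E

== RESULT ==
items.dept | items.tag
eng | E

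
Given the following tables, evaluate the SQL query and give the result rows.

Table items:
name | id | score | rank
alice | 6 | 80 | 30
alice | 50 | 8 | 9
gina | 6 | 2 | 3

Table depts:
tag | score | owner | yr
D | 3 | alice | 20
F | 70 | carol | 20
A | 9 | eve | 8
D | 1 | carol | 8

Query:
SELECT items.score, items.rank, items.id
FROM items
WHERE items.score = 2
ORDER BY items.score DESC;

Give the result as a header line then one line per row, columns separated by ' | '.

== RESULT ==
items.score | items.rank | items.id
2 | 3 | 6

Derivation:
After WHERE (1 rows):
items.name | items.id | items.score | items.rank
gina | 6 | 2 | 3
After SELECT (1 rows):
items.score | items.rank | items.id
2 | 3 | 6
After ORDER BY (1 rows):
items.score | items.rank | items.id
2 | 3 | 6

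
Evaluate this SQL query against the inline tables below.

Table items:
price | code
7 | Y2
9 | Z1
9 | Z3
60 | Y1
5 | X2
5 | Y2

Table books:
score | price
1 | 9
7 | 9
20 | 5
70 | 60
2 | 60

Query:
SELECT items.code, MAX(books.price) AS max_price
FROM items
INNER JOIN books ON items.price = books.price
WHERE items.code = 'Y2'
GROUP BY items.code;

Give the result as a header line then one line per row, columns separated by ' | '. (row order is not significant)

After JOIN books (8 rows):
items.price | items.code | books.score | books.price
9 | Z1 | 1 | 9
9 | Z1 | 7 | 9
9 | Z3 | 1 | 9
9 | Z3 | 7 | 9
60 | Y1 | 70 | 60
60 | Y1 | 2 | 60
5 | X2 | 20 | 5
5 | Y2 | 20 | 5
After WHERE (1 rows):
items.price | items.code | books.score | books.price
5 | Y2 | 20 | 5
After GROUP BY (1 rows):
items.code | max_price
Y2 | 5

== RESULT ==
items.code | max_price
Y2 | 5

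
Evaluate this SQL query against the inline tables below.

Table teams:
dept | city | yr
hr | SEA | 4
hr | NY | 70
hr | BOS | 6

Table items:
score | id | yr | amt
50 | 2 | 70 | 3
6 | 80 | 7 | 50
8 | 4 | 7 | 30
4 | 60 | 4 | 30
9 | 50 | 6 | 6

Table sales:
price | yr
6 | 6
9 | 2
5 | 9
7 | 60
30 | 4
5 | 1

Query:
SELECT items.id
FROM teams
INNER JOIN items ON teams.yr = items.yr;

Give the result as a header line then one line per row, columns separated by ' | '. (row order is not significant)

After JOIN items (3 rows):
teams.dept | teams.city | teams.yr | items.score | items.id | items.yr | items.amt
hr | SEA | 4 | 4 | 60 | 4 | 30
hr | NY | 70 | 50 | 2 | 70 | 3
hr | BOS | 6 | 9 | 50 | 6 | 6
After SELECT (3 rows):
items.id
60
2
50

== RESULT ==
items.id
60
2
50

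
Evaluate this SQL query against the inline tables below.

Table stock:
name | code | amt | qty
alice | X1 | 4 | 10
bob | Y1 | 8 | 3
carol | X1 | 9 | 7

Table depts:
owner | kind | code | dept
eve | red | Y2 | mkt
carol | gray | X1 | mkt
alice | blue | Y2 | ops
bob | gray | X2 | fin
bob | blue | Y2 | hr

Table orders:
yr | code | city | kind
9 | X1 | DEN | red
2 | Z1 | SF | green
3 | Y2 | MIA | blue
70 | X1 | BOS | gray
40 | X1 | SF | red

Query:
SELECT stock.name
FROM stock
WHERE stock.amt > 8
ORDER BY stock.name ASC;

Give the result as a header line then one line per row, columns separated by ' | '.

== RESULT ==
stock.name
carol

Derivation:
After WHERE (1 rows):
stock.name | stock.code | stock.amt | stock.qty
carol | X1 | 9 | 7
After SELECT (1 rows):
stock.name
carol
After ORDER BY (1 rows):
stock.name
carol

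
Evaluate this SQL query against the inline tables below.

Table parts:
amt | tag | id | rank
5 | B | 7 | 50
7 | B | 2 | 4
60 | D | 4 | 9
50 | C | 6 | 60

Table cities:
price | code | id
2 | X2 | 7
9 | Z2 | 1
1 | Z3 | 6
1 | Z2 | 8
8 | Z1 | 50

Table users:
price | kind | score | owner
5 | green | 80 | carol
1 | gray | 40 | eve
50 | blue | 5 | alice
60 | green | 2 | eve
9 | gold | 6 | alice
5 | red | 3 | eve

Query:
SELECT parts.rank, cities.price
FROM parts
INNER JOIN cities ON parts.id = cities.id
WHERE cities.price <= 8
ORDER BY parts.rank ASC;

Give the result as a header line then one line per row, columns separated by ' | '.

After JOIN cities (2 rows):
parts.amt | parts.tag | parts.id | parts.rank | cities.price | cities.code | cities.id
5 | B | 7 | 50 | 2 | X2 | 7
50 | C | 6 | 60 | 1 | Z3 | 6
After WHERE (2 rows):
parts.amt | parts.tag | parts.id | parts.rank | cities.price | cities.code | cities.id
5 | B | 7 | 50 | 2 | X2 | 7
50 | C | 6 | 60 | 1 | Z3 | 6
After SELECT (2 rows):
parts.rank | cities.price
50 | 2
60 | 1
After ORDER BY (2 rows):
parts.rank | cities.price
50 | 2
60 | 1

== RESULT ==
parts.rank | cities.price
50 | 2
60 | 1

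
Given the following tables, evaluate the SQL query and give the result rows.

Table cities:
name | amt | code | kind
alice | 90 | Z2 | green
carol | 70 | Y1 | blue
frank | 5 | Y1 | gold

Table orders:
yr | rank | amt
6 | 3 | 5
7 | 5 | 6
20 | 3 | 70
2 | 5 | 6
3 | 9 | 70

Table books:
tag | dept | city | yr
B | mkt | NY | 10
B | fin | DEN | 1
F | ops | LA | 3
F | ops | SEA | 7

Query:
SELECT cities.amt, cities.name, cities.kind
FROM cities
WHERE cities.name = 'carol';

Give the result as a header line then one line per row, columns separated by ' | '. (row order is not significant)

== RESULT ==
cities.amt | cities.name | cities.kind
70 | carol | blue

Derivation:
After WHERE (1 rows):
cities.name | cities.amt | cities.code | cities.kind
carol | 70 | Y1 | blue
After SELECT (1 rows):
cities.amt | cities.name | cities.kind
70 | carol | blue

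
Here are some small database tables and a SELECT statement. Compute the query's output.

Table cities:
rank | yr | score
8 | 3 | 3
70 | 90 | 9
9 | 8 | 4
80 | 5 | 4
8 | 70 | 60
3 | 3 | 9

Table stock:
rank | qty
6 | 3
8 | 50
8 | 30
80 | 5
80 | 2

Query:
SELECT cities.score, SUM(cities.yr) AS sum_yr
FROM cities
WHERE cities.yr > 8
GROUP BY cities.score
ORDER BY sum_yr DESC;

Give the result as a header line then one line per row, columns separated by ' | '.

== RESULT ==
cities.score | sum_yr
9 | 90
60 | 70

Derivation:
After WHERE (2 rows):
cities.rank | cities.yr | cities.score
70 | 90 | 9
8 | 70 | 60
After GROUP BY (2 rows):
cities.score | sum_yr
9 | 90
60 | 70
After ORDER BY (2 rows):
cities.score | sum_yr
9 | 90
60 | 70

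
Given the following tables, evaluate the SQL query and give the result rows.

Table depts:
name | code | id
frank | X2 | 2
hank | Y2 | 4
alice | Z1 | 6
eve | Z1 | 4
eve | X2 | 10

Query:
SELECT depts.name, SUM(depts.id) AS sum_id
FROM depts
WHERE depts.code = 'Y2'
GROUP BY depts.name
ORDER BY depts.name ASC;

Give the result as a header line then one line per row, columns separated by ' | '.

== RESULT ==
depts.name | sum_id
hank | 4

Derivation:
After WHERE (1 rows):
depts.name | depts.code | depts.id
hank | Y2 | 4
After GROUP BY (1 rows):
depts.name | sum_id
hank | 4
After ORDER BY (1 rows):
depts.name | sum_id
hank | 4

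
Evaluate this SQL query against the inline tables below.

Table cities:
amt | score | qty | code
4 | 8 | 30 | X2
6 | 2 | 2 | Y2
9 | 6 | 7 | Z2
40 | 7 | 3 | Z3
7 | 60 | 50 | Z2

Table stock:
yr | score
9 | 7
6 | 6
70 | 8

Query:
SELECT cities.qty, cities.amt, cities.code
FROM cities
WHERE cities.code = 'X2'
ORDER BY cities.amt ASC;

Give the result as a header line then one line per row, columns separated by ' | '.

== RESULT ==
cities.qty | cities.amt | cities.code
30 | 4 | X2

Derivation:
After WHERE (1 rows):
cities.amt | cities.score | cities.qty | cities.code
4 | 8 | 30 | X2
After SELECT (1 rows):
cities.qty | cities.amt | cities.code
30 | 4 | X2
After ORDER BY (1 rows):
cities.qty | cities.amt | cities.code
30 | 4 | X2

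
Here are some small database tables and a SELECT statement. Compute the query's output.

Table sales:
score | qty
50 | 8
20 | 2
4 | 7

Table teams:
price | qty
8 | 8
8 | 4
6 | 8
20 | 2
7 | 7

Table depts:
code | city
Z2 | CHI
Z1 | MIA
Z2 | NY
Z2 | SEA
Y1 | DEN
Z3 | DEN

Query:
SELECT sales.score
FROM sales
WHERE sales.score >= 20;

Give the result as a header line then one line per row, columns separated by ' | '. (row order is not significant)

== RESULT ==
sales.score
50
20

Derivation:
After WHERE (2 rows):
sales.score | sales.qty
50 | 8
20 | 2
After SELECT (2 rows):
sales.score
50
20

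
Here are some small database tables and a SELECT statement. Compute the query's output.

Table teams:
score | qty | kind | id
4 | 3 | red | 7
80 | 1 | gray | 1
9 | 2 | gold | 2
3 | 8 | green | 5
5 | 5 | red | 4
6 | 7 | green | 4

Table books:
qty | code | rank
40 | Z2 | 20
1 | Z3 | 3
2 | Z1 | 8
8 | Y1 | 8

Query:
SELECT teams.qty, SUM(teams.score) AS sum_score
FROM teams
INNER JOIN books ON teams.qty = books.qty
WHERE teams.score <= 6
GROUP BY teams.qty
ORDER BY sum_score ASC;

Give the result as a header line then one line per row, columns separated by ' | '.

== RESULT ==
teams.qty | sum_score
8 | 3

Derivation:
After JOIN books (3 rows):
teams.score | teams.qty | teams.kind | teams.id | books.qty | books.code | books.rank
80 | 1 | gray | 1 | 1 | Z3 | 3
9 | 2 | gold | 2 | 2 | Z1 | 8
3 | 8 | green | 5 | 8 | Y1 | 8
After WHERE (1 rows):
teams.score | teams.qty | teams.kind | teams.id | books.qty | books.code | books.rank
3 | 8 | green | 5 | 8 | Y1 | 8
After GROUP BY (1 rows):
teams.qty | sum_score
8 | 3
After ORDER BY (1 rows):
teams.qty | sum_score
8 | 3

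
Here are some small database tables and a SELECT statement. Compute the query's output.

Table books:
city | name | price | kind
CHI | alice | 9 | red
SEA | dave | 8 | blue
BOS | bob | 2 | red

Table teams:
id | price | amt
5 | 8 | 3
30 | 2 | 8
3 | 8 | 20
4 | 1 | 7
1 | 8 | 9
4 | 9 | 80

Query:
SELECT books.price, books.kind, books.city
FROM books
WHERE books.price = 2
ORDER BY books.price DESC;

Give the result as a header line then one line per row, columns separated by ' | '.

After WHERE (1 rows):
books.city | books.name | books.price | books.kind
BOS | bob | 2 | red
After SELECT (1 rows):
books.price | books.kind | books.city
2 | red | BOS
After ORDER BY (1 rows):
books.price | books.kind | books.city
2 | red | BOS

== RESULT ==
books.price | books.kind | books.city
2 | red | BOS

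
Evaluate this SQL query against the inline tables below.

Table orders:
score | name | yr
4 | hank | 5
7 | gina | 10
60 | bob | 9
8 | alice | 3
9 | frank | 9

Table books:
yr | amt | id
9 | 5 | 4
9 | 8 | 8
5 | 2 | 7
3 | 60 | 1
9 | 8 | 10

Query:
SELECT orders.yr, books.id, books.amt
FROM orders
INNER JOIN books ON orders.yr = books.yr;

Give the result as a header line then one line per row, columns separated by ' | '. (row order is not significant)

== RESULT ==
orders.yr | books.id | books.amt
5 | 7 | 2
9 | 4 | 5
9 | 8 | 8
9 | 10 | 8
3 | 1 | 60
9 | 4 | 5
9 | 8 | 8
9 | 10 | 8

Derivation:
After JOIN books (8 rows):
orders.score | orders.name | orders.yr | books.yr | books.amt | books.id
4 | hank | 5 | 5 | 2 | 7
60 | bob | 9 | 9 | 5 | 4
60 | bob | 9 | 9 | 8 | 8
60 | bob | 9 | 9 | 8 | 10
8 | alice | 3 | 3 | 60 | 1
9 | frank | 9 | 9 | 5 | 4
9 | frank | 9 | 9 | 8 | 8
9 | frank | 9 | 9 | 8 | 10
After SELECT (8 rows):
orders.yr | books.id | books.amt
5 | 7 | 2
9 | 4 | 5
9 | 8 | 8
9 | 10 | 8
3 | 1 | 60
9 | 4 | 5
9 | 8 | 8
9 | 10 | 8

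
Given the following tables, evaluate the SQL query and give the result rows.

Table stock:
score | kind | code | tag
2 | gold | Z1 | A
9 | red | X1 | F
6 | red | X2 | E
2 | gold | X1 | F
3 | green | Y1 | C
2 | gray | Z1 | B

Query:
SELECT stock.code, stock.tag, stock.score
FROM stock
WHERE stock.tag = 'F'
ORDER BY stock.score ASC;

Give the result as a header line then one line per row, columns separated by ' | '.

After WHERE (2 rows):
stock.score | stock.kind | stock.code | stock.tag
9 | red | X1 | F
2 | gold | X1 | F
After SELECT (2 rows):
stock.code | stock.tag | stock.score
X1 | F | 9
X1 | F | 2
After ORDER BY (2 rows):
stock.code | stock.tag | stock.score
X1 | F | 2
X1 | F | 9

== RESULT ==
stock.code | stock.tag | stock.score
X1 | F | 2
X1 | F | 9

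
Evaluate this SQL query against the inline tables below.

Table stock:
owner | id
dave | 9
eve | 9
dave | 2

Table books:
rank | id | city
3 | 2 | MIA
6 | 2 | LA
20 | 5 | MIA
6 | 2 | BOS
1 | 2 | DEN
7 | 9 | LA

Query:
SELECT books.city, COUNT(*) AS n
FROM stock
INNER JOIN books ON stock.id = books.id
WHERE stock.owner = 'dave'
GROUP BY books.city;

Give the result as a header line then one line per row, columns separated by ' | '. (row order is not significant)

== RESULT ==
books.city | n
LA | 2
MIA | 1
BOS | 1
DEN | 1

Derivation:
After JOIN books (6 rows):
stock.owner | stock.id | books.rank | books.id | books.city
dave | 9 | 7 | 9 | LA
eve | 9 | 7 | 9 | LA
dave | 2 | 3 | 2 | MIA
dave | 2 | 6 | 2 | LA
dave | 2 | 6 | 2 | BOS
dave | 2 | 1 | 2 | DEN
After WHERE (5 rows):
stock.owner | stock.id | books.rank | books.id | books.city
dave | 9 | 7 | 9 | LA
dave | 2 | 3 | 2 | MIA
dave | 2 | 6 | 2 | LA
dave | 2 | 6 | 2 | BOS
dave | 2 | 1 | 2 | DEN
After GROUP BY (4 rows):
books.city | n
LA | 2
MIA | 1
BOS | 1
DEN | 1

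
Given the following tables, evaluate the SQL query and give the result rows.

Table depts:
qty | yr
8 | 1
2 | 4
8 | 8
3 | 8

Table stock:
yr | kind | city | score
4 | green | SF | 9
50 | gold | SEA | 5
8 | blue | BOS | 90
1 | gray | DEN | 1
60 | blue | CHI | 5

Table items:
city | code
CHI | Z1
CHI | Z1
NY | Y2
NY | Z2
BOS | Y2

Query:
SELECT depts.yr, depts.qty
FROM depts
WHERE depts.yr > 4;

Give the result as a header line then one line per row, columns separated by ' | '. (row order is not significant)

== RESULT ==
depts.yr | depts.qty
8 | 8
8 | 3

Derivation:
After WHERE (2 rows):
depts.qty | depts.yr
8 | 8
3 | 8
After SELECT (2 rows):
depts.yr | depts.qty
8 | 8
8 | 3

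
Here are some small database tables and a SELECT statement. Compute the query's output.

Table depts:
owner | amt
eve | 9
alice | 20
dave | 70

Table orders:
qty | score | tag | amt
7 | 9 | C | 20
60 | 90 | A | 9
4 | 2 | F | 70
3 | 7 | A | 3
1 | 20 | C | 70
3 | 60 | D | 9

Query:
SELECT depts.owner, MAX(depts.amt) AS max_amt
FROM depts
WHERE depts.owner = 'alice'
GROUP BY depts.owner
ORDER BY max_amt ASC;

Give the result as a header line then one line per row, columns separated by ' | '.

After WHERE (1 rows):
depts.owner | depts.amt
alice | 20
After GROUP BY (1 rows):
depts.owner | max_amt
alice | 20
After ORDER BY (1 rows):
depts.owner | max_amt
alice | 20

== RESULT ==
depts.owner | max_amt
alice | 20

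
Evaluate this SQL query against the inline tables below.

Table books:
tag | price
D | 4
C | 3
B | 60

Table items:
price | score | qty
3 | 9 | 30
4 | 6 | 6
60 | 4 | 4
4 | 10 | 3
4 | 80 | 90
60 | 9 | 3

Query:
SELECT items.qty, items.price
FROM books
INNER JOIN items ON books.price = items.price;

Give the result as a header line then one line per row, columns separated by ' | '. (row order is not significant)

After JOIN items (6 rows):
books.tag | books.price | items.price | items.score | items.qty
D | 4 | 4 | 6 | 6
D | 4 | 4 | 10 | 3
D | 4 | 4 | 80 | 90
C | 3 | 3 | 9 | 30
B | 60 | 60 | 4 | 4
B | 60 | 60 | 9 | 3
After SELECT (6 rows):
items.qty | items.price
6 | 4
3 | 4
90 | 4
30 | 3
4 | 60
3 | 60

== RESULT ==
items.qty | items.price
6 | 4
3 | 4
90 | 4
30 | 3
4 | 60
3 | 60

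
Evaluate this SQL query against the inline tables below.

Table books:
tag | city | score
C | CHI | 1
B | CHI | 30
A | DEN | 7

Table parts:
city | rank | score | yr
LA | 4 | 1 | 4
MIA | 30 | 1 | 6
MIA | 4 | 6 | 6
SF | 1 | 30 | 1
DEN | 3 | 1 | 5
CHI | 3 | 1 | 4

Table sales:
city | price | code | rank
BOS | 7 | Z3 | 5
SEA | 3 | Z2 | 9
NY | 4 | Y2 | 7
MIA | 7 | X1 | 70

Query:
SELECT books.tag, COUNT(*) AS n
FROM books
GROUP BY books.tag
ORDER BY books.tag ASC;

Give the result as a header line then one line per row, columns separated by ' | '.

After GROUP BY (3 rows):
books.tag | n
C | 1
B | 1
A | 1
After ORDER BY (3 rows):
books.tag | n
A | 1
B | 1
C | 1

== RESULT ==
books.tag | n
A | 1
B | 1
C | 1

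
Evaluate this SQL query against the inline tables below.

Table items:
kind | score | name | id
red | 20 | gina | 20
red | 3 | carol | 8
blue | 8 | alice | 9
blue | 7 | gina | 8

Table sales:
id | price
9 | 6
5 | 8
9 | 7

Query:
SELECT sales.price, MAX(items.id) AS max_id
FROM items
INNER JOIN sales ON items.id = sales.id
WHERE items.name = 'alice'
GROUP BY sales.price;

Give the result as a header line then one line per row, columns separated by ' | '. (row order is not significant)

== RESULT ==
sales.price | max_id
6 | 9
7 | 9

Derivation:
After JOIN sales (2 rows):
items.kind | items.score | items.name | items.id | sales.id | sales.price
blue | 8 | alice | 9 | 9 | 6
blue | 8 | alice | 9 | 9 | 7
After WHERE (2 rows):
items.kind | items.score | items.name | items.id | sales.id | sales.price
blue | 8 | alice | 9 | 9 | 6
blue | 8 | alice | 9 | 9 | 7
After GROUP BY (2 rows):
sales.price | max_id
6 | 9
7 | 9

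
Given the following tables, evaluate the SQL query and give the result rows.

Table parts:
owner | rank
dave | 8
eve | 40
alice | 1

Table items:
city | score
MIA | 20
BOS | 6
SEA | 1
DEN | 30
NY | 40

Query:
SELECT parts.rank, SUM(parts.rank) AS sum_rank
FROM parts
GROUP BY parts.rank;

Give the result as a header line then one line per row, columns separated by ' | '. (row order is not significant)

== RESULT ==
parts.rank | sum_rank
8 | 8
40 | 40
1 | 1

Derivation:
After GROUP BY (3 rows):
parts.rank | sum_rank
8 | 8
40 | 40
1 | 1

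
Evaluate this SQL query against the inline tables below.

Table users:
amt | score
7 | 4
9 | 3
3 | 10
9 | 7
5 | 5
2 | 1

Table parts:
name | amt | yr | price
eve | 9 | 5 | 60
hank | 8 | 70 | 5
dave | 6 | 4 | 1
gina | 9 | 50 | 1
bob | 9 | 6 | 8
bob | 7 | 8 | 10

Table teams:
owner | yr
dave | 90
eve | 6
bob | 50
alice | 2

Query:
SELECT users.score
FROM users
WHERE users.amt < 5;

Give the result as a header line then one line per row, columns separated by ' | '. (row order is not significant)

After WHERE (2 rows):
users.amt | users.score
3 | 10
2 | 1
After SELECT (2 rows):
users.score
10
1

== RESULT ==
users.score
10
1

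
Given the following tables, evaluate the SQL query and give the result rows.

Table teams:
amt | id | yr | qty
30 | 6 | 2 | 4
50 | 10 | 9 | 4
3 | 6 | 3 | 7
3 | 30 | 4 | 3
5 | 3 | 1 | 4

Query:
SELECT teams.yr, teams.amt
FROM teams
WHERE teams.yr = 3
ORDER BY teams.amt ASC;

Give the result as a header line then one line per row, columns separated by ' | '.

After WHERE (1 rows):
teams.amt | teams.id | teams.yr | teams.qty
3 | 6 | 3 | 7
After SELECT (1 rows):
teams.yr | teams.amt
3 | 3
After ORDER BY (1 rows):
teams.yr | teams.amt
3 | 3

== RESULT ==
teams.yr | teams.amt
3 | 3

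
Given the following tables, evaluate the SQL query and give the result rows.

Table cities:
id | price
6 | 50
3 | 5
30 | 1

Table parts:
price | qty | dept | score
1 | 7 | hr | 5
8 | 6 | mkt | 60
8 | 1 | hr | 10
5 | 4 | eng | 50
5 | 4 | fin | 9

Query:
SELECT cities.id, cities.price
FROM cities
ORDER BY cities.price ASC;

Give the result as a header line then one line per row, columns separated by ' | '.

== RESULT ==
cities.id | cities.price
30 | 1
3 | 5
6 | 50

Derivation:
After SELECT (3 rows):
cities.id | cities.price
6 | 50
3 | 5
30 | 1
After ORDER BY (3 rows):
cities.id | cities.price
30 | 1
3 | 5
6 | 50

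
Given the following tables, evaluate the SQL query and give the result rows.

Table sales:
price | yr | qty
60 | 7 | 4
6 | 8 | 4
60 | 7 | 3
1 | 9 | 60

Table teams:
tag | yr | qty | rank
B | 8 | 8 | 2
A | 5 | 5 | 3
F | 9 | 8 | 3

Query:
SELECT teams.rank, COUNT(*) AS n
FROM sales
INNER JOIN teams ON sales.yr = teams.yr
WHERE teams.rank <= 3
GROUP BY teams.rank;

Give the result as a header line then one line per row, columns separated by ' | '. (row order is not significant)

== RESULT ==
teams.rank | n
2 | 1
3 | 1

Derivation:
After JOIN teams (2 rows):
sales.price | sales.yr | sales.qty | teams.tag | teams.yr | teams.qty | teams.rank
6 | 8 | 4 | B | 8 | 8 | 2
1 | 9 | 60 | F | 9 | 8 | 3
After WHERE (2 rows):
sales.price | sales.yr | sales.qty | teams.tag | teams.yr | teams.qty | teams.rank
6 | 8 | 4 | B | 8 | 8 | 2
1 | 9 | 60 | F | 9 | 8 | 3
After GROUP BY (2 rows):
teams.rank | n
2 | 1
3 | 1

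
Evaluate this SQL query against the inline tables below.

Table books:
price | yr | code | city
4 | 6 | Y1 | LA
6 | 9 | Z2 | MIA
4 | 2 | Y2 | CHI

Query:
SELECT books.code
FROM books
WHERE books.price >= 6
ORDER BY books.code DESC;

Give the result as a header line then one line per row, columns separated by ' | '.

After WHERE (1 rows):
books.price | books.yr | books.code | books.city
6 | 9 | Z2 | MIA
After SELECT (1 rows):
books.code
Z2
After ORDER BY (1 rows):
books.code
Z2

== RESULT ==
books.code
Z2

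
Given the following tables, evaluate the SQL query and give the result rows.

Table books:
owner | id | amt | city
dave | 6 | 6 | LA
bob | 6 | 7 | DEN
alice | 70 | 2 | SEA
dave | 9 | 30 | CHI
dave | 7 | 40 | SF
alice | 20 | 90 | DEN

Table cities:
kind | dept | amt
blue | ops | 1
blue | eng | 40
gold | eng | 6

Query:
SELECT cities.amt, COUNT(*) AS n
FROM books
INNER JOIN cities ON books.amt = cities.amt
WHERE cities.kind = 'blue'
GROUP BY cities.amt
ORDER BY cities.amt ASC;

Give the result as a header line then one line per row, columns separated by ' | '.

After JOIN cities (2 rows):
books.owner | books.id | books.amt | books.city | cities.kind | cities.dept | cities.amt
dave | 6 | 6 | LA | gold | eng | 6
dave | 7 | 40 | SF | blue | eng | 40
After WHERE (1 rows):
books.owner | books.id | books.amt | books.city | cities.kind | cities.dept | cities.amt
dave | 7 | 40 | SF | blue | eng | 40
After GROUP BY (1 rows):
cities.amt | n
40 | 1
After ORDER BY (1 rows):
cities.amt | n
40 | 1

== RESULT ==
cities.amt | n
40 | 1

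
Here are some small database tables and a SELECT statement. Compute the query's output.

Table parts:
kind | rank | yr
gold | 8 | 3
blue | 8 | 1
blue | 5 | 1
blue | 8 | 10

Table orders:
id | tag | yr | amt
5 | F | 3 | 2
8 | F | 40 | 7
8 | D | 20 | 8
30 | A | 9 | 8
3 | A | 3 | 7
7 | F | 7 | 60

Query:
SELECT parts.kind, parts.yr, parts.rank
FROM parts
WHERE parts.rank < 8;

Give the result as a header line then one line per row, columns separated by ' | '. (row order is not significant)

== RESULT ==
parts.kind | parts.yr | parts.rank
blue | 1 | 5

Derivation:
After WHERE (1 rows):
parts.kind | parts.rank | parts.yr
blue | 5 | 1
After SELECT (1 rows):
parts.kind | parts.yr | parts.rank
blue | 1 | 5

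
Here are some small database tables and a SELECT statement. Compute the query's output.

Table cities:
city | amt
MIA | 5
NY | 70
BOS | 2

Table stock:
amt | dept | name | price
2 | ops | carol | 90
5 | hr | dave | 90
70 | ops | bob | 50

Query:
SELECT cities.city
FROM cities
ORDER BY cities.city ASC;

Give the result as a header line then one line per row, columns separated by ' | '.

== RESULT ==
cities.city
BOS
MIA
NY

Derivation:
After SELECT (3 rows):
cities.city
MIA
NY
BOS
After ORDER BY (3 rows):
cities.city
BOS
MIA
NY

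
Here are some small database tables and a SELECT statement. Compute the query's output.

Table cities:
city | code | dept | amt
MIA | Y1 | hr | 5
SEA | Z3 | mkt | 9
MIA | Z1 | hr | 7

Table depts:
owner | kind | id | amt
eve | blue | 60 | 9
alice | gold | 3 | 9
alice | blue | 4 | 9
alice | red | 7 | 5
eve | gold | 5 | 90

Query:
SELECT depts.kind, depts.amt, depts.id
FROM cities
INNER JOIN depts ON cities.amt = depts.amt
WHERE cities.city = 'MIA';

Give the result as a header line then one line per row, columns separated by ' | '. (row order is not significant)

== RESULT ==
depts.kind | depts.amt | depts.id
red | 5 | 7

Derivation:
After JOIN depts (4 rows):
cities.city | cities.code | cities.dept | cities.amt | depts.owner | depts.kind | depts.id | depts.amt
MIA | Y1 | hr | 5 | alice | red | 7 | 5
SEA | Z3 | mkt | 9 | eve | blue | 60 | 9
SEA | Z3 | mkt | 9 | alice | gold | 3 | 9
SEA | Z3 | mkt | 9 | alice | blue | 4 | 9
After WHERE (1 rows):
cities.city | cities.code | cities.dept | cities.amt | depts.owner | depts.kind | depts.id | depts.amt
MIA | Y1 | hr | 5 | alice | red | 7 | 5
After SELECT (1 rows):
depts.kind | depts.amt | depts.id
red | 5 | 7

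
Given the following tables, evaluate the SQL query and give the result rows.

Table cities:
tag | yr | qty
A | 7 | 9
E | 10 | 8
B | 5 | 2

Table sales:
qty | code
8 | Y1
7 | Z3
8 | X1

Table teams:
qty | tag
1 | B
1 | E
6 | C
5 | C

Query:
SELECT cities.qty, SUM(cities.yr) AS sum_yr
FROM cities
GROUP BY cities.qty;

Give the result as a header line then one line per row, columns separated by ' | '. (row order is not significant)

== RESULT ==
cities.qty | sum_yr
9 | 7
8 | 10
2 | 5

Derivation:
After GROUP BY (3 rows):
cities.qty | sum_yr
9 | 7
8 | 10
2 | 5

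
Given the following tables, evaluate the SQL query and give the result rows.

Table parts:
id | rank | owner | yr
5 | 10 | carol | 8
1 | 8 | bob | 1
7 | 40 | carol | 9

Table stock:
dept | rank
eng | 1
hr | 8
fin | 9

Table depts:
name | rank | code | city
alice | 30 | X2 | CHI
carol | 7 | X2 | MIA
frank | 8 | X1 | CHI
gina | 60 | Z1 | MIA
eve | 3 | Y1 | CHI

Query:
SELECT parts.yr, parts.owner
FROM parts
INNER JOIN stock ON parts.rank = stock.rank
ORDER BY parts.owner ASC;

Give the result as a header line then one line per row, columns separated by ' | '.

After JOIN stock (1 rows):
parts.id | parts.rank | parts.owner | parts.yr | stock.dept | stock.rank
1 | 8 | bob | 1 | hr | 8
After SELECT (1 rows):
parts.yr | parts.owner
1 | bob
After ORDER BY (1 rows):
parts.yr | parts.owner
1 | bob

== RESULT ==
parts.yr | parts.owner
1 | bob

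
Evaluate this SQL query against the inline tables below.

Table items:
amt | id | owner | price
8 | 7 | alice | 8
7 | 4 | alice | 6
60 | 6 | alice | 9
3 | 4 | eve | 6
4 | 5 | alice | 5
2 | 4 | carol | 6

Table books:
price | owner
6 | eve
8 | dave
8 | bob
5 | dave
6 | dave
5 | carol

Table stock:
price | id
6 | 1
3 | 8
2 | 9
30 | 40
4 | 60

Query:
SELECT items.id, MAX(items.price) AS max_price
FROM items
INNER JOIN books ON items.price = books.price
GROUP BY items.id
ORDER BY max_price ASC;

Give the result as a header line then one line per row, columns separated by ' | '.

After JOIN books (10 rows):
items.amt | items.id | items.owner | items.price | books.price | books.owner
8 | 7 | alice | 8 | 8 | dave
8 | 7 | alice | 8 | 8 | bob
7 | 4 | alice | 6 | 6 | eve
7 | 4 | alice | 6 | 6 | dave
3 | 4 | eve | 6 | 6 | eve
3 | 4 | eve | 6 | 6 | dave
4 | 5 | alice | 5 | 5 | dave
4 | 5 | alice | 5 | 5 | carol
2 | 4 | carol | 6 | 6 | eve
2 | 4 | carol | 6 | 6 | dave
After GROUP BY (3 rows):
items.id | max_price
7 | 8
4 | 6
5 | 5
After ORDER BY (3 rows):
items.id | max_price
5 | 5
4 | 6
7 | 8

== RESULT ==
items.id | max_price
5 | 5
4 | 6
7 | 8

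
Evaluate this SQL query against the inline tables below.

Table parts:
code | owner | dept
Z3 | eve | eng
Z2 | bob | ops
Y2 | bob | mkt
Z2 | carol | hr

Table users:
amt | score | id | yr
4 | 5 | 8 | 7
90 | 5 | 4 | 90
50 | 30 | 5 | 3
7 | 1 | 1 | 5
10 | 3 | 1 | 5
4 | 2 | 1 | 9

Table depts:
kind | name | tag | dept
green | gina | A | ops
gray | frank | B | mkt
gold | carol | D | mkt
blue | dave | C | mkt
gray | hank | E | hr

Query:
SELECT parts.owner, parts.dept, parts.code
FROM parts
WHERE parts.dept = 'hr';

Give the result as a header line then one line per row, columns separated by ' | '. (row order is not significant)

After WHERE (1 rows):
parts.code | parts.owner | parts.dept
Z2 | carol | hr
After SELECT (1 rows):
parts.owner | parts.dept | parts.code
carol | hr | Z2

== RESULT ==
parts.owner | parts.dept | parts.code
carol | hr | Z2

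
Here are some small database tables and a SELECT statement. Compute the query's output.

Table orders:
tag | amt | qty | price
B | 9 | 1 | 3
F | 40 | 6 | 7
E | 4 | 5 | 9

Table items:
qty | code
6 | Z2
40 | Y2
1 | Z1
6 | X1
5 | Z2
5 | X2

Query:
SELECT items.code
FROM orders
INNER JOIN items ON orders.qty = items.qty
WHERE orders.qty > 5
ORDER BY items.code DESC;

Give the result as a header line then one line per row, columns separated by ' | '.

After JOIN items (5 rows):
orders.tag | orders.amt | orders.qty | orders.price | items.qty | items.code
B | 9 | 1 | 3 | 1 | Z1
F | 40 | 6 | 7 | 6 | Z2
F | 40 | 6 | 7 | 6 | X1
E | 4 | 5 | 9 | 5 | Z2
E | 4 | 5 | 9 | 5 | X2
After WHERE (2 rows):
orders.tag | orders.amt | orders.qty | orders.price | items.qty | items.code
F | 40 | 6 | 7 | 6 | Z2
F | 40 | 6 | 7 | 6 | X1
After SELECT (2 rows):
items.code
Z2
X1
After ORDER BY (2 rows):
items.code
Z2
X1

== RESULT ==
items.code
Z2
X1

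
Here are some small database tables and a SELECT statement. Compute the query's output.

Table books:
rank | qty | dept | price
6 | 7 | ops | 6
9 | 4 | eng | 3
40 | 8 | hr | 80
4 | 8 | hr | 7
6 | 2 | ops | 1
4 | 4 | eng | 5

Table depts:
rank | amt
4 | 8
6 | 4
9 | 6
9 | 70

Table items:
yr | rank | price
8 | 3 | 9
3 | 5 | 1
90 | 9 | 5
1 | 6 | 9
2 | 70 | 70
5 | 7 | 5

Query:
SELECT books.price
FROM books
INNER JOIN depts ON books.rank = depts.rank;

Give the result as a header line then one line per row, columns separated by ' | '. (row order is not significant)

After JOIN depts (6 rows):
books.rank | books.qty | books.dept | books.price | depts.rank | depts.amt
6 | 7 | ops | 6 | 6 | 4
9 | 4 | eng | 3 | 9 | 6
9 | 4 | eng | 3 | 9 | 70
4 | 8 | hr | 7 | 4 | 8
6 | 2 | ops | 1 | 6 | 4
4 | 4 | eng | 5 | 4 | 8
After SELECT (6 rows):
books.price
6
3
3
7
1
5

== RESULT ==
books.price
6
3
3
7
1
5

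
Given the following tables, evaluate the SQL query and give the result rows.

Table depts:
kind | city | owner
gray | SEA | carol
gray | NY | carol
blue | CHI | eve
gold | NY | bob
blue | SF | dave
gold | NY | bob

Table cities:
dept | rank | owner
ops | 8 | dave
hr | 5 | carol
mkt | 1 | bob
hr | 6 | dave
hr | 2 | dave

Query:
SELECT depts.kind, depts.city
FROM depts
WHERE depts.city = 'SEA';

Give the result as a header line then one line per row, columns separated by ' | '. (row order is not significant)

After WHERE (1 rows):
depts.kind | depts.city | depts.owner
gray | SEA | carol
After SELECT (1 rows):
depts.kind | depts.city
gray | SEA

== RESULT ==
depts.kind | depts.city
gray | SEA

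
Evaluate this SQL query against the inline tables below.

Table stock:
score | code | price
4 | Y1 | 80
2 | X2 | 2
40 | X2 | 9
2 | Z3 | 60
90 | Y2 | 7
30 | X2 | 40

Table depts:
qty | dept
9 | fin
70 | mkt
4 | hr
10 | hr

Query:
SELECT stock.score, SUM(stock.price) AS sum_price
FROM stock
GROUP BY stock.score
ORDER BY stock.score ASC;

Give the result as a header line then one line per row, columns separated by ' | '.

== RESULT ==
stock.score | sum_price
2 | 62
4 | 80
30 | 40
40 | 9
90 | 7

Derivation:
After GROUP BY (5 rows):
stock.score | sum_price
4 | 80
2 | 62
40 | 9
90 | 7
30 | 40
After ORDER BY (5 rows):
stock.score | sum_price
2 | 62
4 | 80
30 | 40
40 | 9
90 | 7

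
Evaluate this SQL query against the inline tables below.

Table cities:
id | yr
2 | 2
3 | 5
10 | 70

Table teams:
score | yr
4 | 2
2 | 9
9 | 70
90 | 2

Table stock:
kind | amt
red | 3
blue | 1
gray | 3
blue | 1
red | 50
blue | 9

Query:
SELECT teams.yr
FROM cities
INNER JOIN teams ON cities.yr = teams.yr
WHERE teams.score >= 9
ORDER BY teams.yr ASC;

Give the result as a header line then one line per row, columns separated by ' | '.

== RESULT ==
teams.yr
2
70

Derivation:
After JOIN teams (3 rows):
cities.id | cities.yr | teams.score | teams.yr
2 | 2 | 4 | 2
2 | 2 | 90 | 2
10 | 70 | 9 | 70
After WHERE (2 rows):
cities.id | cities.yr | teams.score | teams.yr
2 | 2 | 90 | 2
10 | 70 | 9 | 70
After SELECT (2 rows):
teams.yr
2
70
After ORDER BY (2 rows):
teams.yr
2
70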